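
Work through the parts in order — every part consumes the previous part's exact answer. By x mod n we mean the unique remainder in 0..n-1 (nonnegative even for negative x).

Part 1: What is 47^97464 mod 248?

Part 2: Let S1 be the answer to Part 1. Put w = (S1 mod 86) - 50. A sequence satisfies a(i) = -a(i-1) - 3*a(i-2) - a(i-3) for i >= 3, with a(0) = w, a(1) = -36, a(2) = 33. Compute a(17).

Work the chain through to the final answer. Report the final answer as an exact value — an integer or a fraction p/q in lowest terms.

Part 1: squarings mod 248: 47^1=47, 47^2=225, 47^4=33, 47^8=97, 47^16=233, 47^32=225, 47^64=33, 47^128=97, 47^256=233, 47^512=225, 47^1024=33, 47^2048=97, 47^4096=233, 47^8192=225, 47^16384=33, 47^32768=97, 47^65536=233; 47^97464 = 47^8 * 47^16 * 47^32 * 47^128 * 47^1024 * 47^2048 * 47^4096 * 47^8192 * 47^16384 * 47^65536 = 33 (mod 248); answer 33
Part 2: S1 = 33; w = -17; a(3) = -1*(33) - 3*(-36) - 1*(-17) = 92; iterating: a(3)=92, a(4)=-155, a(5)=-154, a(6)=527, a(7)=90, a(8)=-1517, a(9)=720, a(10)=3741, a(11)=-4384, a(12)=-7559, a(13)=16970, a(14)=10091, a(15)=-53442, a(16)=6199, a(17)=144036; answer 144036

144036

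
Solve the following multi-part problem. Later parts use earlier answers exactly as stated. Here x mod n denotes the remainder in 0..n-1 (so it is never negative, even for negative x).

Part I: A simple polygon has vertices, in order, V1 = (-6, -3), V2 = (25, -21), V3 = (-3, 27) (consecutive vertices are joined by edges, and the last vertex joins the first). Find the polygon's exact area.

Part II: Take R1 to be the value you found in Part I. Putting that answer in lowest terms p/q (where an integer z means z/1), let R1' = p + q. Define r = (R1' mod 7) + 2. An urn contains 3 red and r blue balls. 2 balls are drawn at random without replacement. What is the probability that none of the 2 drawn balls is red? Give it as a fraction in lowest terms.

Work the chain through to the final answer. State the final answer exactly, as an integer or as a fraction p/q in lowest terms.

Part I: cross terms: (-6*-21 - 25*-3)=201, (25*27 - -3*-21)=612, (-3*-3 - -6*27)=171; twice the area = |984| = 984; area = 492; answer 492
Part II: R1 = 492; threaded value p + q = 493; r = 5; total draws C(8,2) = 28; favorable C(5,2) = 10; P = 5/14; answer 5/14

5/14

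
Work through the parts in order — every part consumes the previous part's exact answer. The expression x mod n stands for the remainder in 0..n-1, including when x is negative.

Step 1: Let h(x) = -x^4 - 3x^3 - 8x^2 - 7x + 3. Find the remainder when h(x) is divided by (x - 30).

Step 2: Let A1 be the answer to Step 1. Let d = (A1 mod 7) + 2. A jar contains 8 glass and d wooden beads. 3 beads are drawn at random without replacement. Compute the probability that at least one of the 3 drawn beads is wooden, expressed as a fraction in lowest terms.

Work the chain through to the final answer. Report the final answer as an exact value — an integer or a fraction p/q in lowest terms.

109/165

Step 1: remainder = value at the root: -1*(30)^4 - 3*(30)^3 - 8*(30)^2 - 7*(30)^1 + 3 = (-810000) + (-81000) + (-7200) + (-210) + (3) = -898407; answer -898407
Step 2: A1 = -898407; d = 3; total draws C(11,3) = 165; complement C(8,3) = 56; favorable 165 - 56 = 109; P = 109/165; answer 109/165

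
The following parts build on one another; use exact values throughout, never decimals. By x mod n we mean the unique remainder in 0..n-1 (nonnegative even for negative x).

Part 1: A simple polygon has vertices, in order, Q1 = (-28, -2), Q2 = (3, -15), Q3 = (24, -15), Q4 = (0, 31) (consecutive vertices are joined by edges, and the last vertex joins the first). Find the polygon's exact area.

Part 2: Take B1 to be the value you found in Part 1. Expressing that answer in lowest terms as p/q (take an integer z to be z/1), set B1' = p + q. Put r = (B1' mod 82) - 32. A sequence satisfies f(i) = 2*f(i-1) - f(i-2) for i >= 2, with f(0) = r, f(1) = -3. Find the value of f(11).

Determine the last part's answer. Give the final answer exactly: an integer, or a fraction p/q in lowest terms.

Part 1: cross terms: (-28*-15 - 3*-2)=426, (3*-15 - 24*-15)=315, (24*31 - 0*-15)=744, (0*-2 - -28*31)=868; twice the area = |2353| = 2353; area = 2353/2; answer 2353/2
Part 2: B1 = 2353/2; threaded value p + q = 2355; r = 27; f(2) = 2*(-3) - 1*(27) = -33; iterating: f(2)=-33, f(3)=-63, f(4)=-93, f(5)=-123, f(6)=-153, f(7)=-183, f(8)=-213, f(9)=-243, f(10)=-273, f(11)=-303; answer -303

-303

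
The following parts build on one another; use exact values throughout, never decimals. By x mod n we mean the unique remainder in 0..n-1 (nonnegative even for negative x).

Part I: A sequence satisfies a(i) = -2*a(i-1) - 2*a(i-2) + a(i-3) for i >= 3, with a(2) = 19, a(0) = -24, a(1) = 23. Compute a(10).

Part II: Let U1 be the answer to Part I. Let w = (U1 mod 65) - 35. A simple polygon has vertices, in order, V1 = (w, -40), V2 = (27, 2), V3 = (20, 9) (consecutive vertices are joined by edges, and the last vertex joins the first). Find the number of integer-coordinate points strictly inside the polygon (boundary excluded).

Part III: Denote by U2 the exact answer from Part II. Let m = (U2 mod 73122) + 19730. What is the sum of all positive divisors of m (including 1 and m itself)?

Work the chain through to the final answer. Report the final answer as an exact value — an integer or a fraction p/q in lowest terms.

19920

Part I: a(3) = -2*(19) - 2*(23) + 1*(-24) = -108; iterating: a(3)=-108, a(4)=201, a(5)=-167, a(6)=-176, a(7)=887, a(8)=-1589, a(9)=1228, a(10)=1609; answer 1609
Part II: U1 = 1609; w = 14; cross terms: (14*2 - 27*-40)=1108, (27*9 - 20*2)=203, (20*-40 - 14*9)=-926; twice the area = |385| = 385; area = 385/2; boundary points = 1 + 7 + 1 = 9; strictly interior points = area - boundary/2 + 1 = 189; answer 189
Part III: U2 = 189; m = 19919; 19919 is prime, so its only divisors are 1 and 19919; sigma = 1 + 19919 = 19920; answer 19920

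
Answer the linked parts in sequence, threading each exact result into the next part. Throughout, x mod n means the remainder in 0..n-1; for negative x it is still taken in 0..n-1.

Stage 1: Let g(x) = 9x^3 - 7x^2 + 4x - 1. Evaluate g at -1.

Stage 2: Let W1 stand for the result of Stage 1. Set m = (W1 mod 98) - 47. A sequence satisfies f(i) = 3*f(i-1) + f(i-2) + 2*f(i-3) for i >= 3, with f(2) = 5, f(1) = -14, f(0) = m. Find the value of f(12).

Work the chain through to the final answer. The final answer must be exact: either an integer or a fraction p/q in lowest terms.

Stage 1: 9*(-1)^3 - 7*(-1)^2 + 4*(-1)^1 - 1 = (-9) + (-7) + (-4) + (-1) = -21; answer -21
Stage 2: W1 = -21; m = 30; f(3) = 3*(5) + 1*(-14) + 2*(30) = 61; iterating: f(3)=61, f(4)=160, f(5)=551, f(6)=1935, f(7)=6676, f(8)=23065, f(9)=79741, f(10)=275640, f(11)=952791, f(12)=3293495; answer 3293495

3293495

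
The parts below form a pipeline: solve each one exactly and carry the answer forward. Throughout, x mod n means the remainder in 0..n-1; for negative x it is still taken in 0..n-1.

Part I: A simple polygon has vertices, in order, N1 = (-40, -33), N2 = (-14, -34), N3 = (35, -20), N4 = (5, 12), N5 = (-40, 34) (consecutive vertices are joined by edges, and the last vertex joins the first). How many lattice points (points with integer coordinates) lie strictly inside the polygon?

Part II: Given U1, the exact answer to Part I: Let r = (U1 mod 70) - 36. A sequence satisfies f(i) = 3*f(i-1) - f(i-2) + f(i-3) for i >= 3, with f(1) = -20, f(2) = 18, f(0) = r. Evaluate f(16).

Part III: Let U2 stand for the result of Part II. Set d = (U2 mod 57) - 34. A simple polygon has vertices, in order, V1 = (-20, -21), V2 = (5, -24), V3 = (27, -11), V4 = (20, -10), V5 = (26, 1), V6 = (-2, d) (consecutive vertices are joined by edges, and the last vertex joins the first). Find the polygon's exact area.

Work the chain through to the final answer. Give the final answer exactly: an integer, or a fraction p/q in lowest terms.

Part I: cross terms: (-40*-34 - -14*-33)=898, (-14*-20 - 35*-34)=1470, (35*12 - 5*-20)=520, (5*34 - -40*12)=650, (-40*-33 - -40*34)=2680; twice the area = |6218| = 6218; area = 3109; boundary points = 1 + 7 + 2 + 1 + 67 = 78; strictly interior points = area - boundary/2 + 1 = 3071; answer 3071
Part II: U1 = 3071; r = 25; f(3) = 3*(18) - 1*(-20) + 1*(25) = 99; iterating: f(3)=99, f(4)=259, f(5)=696, f(6)=1928, f(7)=5347, f(8)=14809, f(9)=41008, f(10)=113562, f(11)=314487, f(12)=870907, f(13)=2411796, f(14)=6678968, f(15)=18496015, f(16)=51220873; answer 51220873
Part III: U2 = 51220873; d = 12; cross terms: (-20*-24 - 5*-21)=585, (5*-11 - 27*-24)=593, (27*-10 - 20*-11)=-50, (20*1 - 26*-10)=280, (26*12 - -2*1)=314, (-2*-21 - -20*12)=282; twice the area = |2004| = 2004; area = 1002; answer 1002

1002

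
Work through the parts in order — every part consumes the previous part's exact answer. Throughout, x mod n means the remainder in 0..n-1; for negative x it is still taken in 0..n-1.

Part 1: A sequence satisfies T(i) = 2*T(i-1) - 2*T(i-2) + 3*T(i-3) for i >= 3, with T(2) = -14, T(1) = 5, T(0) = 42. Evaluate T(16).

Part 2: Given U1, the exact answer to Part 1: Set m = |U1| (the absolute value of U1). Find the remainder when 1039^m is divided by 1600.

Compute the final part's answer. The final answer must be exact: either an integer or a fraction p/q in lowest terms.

Part 1: T(3) = 2*(-14) - 2*(5) + 3*(42) = 88; iterating: T(3)=88, T(4)=219, T(5)=220, T(6)=266, T(7)=749, T(8)=1626, T(9)=2552, T(10)=4099, T(11)=7972, T(12)=15402, T(13)=27157, T(14)=47426, T(15)=86744, T(16)=160107; answer 160107
Part 2: U1 = 160107; m = 160107; squarings mod 1600: 1039^1=1039, 1039^2=1121, 1039^4=641, 1039^8=1281, 1039^16=961, 1039^32=321, 1039^64=641, 1039^128=1281, 1039^256=961, 1039^512=321, 1039^1024=641, 1039^2048=1281, 1039^4096=961, 1039^8192=321, 1039^16384=641, 1039^32768=1281, 1039^65536=961, 1039^131072=321; 1039^160107 = 1039^1 * 1039^2 * 1039^8 * 1039^32 * 1039^64 * 1039^256 * 1039^4096 * 1039^8192 * 1039^16384 * 1039^131072 = 879 (mod 1600); answer 879

879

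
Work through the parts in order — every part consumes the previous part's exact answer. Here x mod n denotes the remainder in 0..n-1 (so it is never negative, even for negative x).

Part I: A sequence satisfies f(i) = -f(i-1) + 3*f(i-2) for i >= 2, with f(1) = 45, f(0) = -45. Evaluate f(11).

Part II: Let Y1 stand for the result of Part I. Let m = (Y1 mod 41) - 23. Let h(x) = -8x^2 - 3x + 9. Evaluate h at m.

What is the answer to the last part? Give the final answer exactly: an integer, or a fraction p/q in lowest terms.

Part I: f(2) = -1*(45) + 3*(-45) = -180; iterating: f(2)=-180, f(3)=315, f(4)=-855, f(5)=1800, f(6)=-4365, f(7)=9765, f(8)=-22860, f(9)=52155, f(10)=-120735, f(11)=277200; answer 277200
Part II: Y1 = 277200; m = 17; -8*(17)^2 - 3*(17)^1 + 9 = (-2312) + (-51) + (9) = -2354; answer -2354

-2354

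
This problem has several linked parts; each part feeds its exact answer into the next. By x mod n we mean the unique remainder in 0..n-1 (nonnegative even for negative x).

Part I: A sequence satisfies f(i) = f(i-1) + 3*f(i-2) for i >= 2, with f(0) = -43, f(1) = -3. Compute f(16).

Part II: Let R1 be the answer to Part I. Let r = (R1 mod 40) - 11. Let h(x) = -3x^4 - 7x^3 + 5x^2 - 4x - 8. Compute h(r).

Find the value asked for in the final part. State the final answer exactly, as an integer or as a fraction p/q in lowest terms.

-232

Part I: f(2) = 1*(-3) + 3*(-43) = -132; iterating: f(2)=-132, f(3)=-141, f(4)=-537, f(5)=-960, f(6)=-2571, f(7)=-5451, f(8)=-13164, f(9)=-29517, f(10)=-69009, f(11)=-157560, f(12)=-364587, f(13)=-837267, f(14)=-1931028, f(15)=-4442829, f(16)=-10235913; answer -10235913
Part II: R1 = -10235913; r = -4; -3*(-4)^4 - 7*(-4)^3 + 5*(-4)^2 - 4*(-4)^1 - 8 = (-768) + (448) + (80) + (16) + (-8) = -232; answer -232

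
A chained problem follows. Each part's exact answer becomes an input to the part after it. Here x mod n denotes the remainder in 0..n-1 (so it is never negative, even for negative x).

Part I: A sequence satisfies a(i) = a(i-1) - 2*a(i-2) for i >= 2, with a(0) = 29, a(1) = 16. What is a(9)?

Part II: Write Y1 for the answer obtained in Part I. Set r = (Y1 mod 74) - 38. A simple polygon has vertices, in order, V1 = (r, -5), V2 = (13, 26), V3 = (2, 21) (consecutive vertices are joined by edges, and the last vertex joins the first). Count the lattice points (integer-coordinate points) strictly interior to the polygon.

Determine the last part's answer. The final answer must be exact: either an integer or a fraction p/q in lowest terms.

Part I: a(2) = 1*(16) - 2*(29) = -42; iterating: a(2)=-42, a(3)=-74, a(4)=10, a(5)=158, a(6)=138, a(7)=-178, a(8)=-454, a(9)=-98; answer -98
Part II: Y1 = -98; r = 12; cross terms: (12*26 - 13*-5)=377, (13*21 - 2*26)=221, (2*-5 - 12*21)=-262; twice the area = |336| = 336; area = 168; boundary points = 1 + 1 + 2 = 4; strictly interior points = area - boundary/2 + 1 = 167; answer 167

167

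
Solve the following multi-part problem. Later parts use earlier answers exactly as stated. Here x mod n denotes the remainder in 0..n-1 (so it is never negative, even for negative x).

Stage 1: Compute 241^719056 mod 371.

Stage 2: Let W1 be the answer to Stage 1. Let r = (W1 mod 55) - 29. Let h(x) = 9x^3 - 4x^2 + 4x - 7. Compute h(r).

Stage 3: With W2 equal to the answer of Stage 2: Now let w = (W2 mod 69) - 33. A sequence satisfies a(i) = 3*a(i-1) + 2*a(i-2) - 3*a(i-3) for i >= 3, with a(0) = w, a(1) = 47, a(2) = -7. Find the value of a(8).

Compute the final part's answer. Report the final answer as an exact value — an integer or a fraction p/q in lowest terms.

Stage 1: squarings mod 371: 241^1=241, 241^2=205, 241^4=102, 241^8=16, 241^16=256, 241^32=240, 241^64=95, 241^128=121, 241^256=172, 241^512=275, 241^1024=312, 241^2048=142, 241^4096=130, 241^8192=205, 241^16384=102, 241^32768=16, 241^65536=256, 241^131072=240, 241^262144=95, 241^524288=121; 241^719056 = 241^16 * 241^64 * 241^128 * 241^2048 * 241^4096 * 241^8192 * 241^16384 * 241^32768 * 241^131072 * 241^524288 = 319 (mod 371); answer 319
Stage 2: W1 = 319; r = 15; 9*(15)^3 - 4*(15)^2 + 4*(15)^1 - 7 = (30375) + (-900) + (60) + (-7) = 29528; answer 29528
Stage 3: W2 = 29528; w = 32; a(3) = 3*(-7) + 2*(47) - 3*(32) = -23; iterating: a(3)=-23, a(4)=-224, a(5)=-697, a(6)=-2470, a(7)=-8132, a(8)=-27245; answer -27245

-27245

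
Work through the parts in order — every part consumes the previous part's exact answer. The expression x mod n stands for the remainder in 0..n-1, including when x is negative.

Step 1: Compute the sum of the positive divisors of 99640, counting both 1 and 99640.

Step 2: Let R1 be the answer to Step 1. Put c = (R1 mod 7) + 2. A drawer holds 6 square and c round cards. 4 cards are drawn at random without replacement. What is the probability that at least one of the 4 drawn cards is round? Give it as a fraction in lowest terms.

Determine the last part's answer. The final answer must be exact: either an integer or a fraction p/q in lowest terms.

140/143

Step 1: 99640 = 2^3 * 5 * 47 * 53; sigma = (1 + 2 + 4 + 8) * (1 + 5) * (1 + 47) * (1 + 53) = 15 * 6 * 48 * 54 = 233280; answer 233280
Step 2: R1 = 233280; c = 7; total draws C(13,4) = 715; complement C(6,4) = 15; favorable 715 - 15 = 700; P = 140/143; answer 140/143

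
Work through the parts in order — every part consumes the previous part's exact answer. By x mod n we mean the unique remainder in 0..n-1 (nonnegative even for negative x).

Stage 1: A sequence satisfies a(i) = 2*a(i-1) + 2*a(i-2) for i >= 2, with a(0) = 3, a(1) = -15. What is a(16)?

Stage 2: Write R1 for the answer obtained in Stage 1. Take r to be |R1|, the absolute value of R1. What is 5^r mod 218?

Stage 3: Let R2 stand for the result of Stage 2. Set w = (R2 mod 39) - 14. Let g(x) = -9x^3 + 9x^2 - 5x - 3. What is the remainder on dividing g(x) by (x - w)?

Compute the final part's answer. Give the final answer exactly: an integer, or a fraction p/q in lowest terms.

-18320

Stage 1: a(2) = 2*(-15) + 2*(3) = -24; iterating: a(2)=-24, a(3)=-78, a(4)=-204, a(5)=-564, a(6)=-1536, a(7)=-4200, a(8)=-11472, a(9)=-31344, a(10)=-85632, a(11)=-233952, a(12)=-639168, a(13)=-1746240, a(14)=-4770816, a(15)=-13034112, a(16)=-35609856; answer -35609856
Stage 2: R1 = -35609856; r = 35609856; squarings mod 218: 5^1=5, 5^2=25, 5^4=189, 5^8=187, 5^16=89, 5^32=73, 5^64=97, 5^128=35, 5^256=135, 5^512=131, 5^1024=157, 5^2048=15, 5^4096=7, 5^8192=49, 5^16384=3, 5^32768=9, 5^65536=81, 5^131072=21, 5^262144=5, 5^524288=25, 5^1048576=189, 5^2097152=187, 5^4194304=89, 5^8388608=73, 5^16777216=97, 5^33554432=35; 5^35609856 = 5^256 * 5^1024 * 5^2048 * 5^4096 * 5^16384 * 5^65536 * 5^131072 * 5^262144 * 5^524288 * 5^1048576 * 5^33554432 = 105 (mod 218); answer 105
Stage 3: R2 = 105; w = 13; remainder = value at the root: -9*(13)^3 + 9*(13)^2 - 5*(13)^1 - 3 = (-19773) + (1521) + (-65) + (-3) = -18320; answer -18320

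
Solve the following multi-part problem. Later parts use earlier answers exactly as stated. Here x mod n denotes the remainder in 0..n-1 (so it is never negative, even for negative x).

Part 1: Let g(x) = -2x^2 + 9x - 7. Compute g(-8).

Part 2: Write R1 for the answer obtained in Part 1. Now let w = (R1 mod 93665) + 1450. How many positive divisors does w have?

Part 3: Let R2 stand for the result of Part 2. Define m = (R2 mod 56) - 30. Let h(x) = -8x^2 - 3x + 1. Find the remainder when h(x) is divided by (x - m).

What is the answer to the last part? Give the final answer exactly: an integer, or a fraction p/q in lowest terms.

Part 1: -2*(-8)^2 + 9*(-8)^1 - 7 = (-128) + (-72) + (-7) = -207; answer -207
Part 2: R1 = -207; w = 94908; 94908 = 2^2 * 3 * 11 * 719; number of divisors = (2+1) * (1+1) * (1+1) * (1+1) = 24; answer 24
Part 3: R2 = 24; m = -6; remainder = value at the root: -8*(-6)^2 - 3*(-6)^1 + 1 = (-288) + (18) + (1) = -269; answer -269

-269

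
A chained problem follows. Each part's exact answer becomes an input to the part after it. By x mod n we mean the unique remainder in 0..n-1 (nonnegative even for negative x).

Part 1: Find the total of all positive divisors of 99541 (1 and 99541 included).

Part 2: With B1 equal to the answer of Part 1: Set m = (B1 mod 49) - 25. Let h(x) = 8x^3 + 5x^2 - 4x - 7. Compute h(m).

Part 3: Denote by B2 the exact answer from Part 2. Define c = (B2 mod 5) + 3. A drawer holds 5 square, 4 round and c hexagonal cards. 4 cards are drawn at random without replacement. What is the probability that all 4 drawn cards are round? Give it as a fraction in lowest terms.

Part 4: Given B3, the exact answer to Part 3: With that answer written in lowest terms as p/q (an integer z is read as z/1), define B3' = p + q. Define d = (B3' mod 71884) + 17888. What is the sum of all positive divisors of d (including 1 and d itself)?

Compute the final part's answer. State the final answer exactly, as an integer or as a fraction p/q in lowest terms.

38520

Part 1: 99541 = 13^2 * 19 * 31; sigma = (1 + 13 + 169) * (1 + 19) * (1 + 31) = 183 * 20 * 32 = 117120; answer 117120
Part 2: B1 = 117120; m = -15; 8*(-15)^3 + 5*(-15)^2 - 4*(-15)^1 - 7 = (-27000) + (1125) + (60) + (-7) = -25822; answer -25822
Part 3: B2 = -25822; c = 6; total draws C(15,4) = 1365; favorable C(4,4) = 1; P = 1/1365; answer 1/1365
Part 4: B3 = 1/1365; threaded value p + q = 1366; d = 19254; 19254 = 2 * 3 * 3209; sigma = (1 + 2) * (1 + 3) * (1 + 3209) = 3 * 4 * 3210 = 38520; answer 38520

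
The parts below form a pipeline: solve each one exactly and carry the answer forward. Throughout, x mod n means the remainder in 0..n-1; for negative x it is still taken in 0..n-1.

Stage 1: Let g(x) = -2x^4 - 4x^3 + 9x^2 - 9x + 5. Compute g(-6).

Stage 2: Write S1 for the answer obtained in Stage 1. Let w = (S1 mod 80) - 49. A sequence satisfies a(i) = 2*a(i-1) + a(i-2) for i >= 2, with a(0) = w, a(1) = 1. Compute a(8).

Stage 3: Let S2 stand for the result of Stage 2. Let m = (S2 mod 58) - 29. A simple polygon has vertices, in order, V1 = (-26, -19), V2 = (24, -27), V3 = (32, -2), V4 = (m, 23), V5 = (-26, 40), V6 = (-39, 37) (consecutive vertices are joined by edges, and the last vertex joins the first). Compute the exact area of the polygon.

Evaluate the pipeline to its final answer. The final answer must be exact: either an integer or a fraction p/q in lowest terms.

6743/2

Stage 1: -2*(-6)^4 - 4*(-6)^3 + 9*(-6)^2 - 9*(-6)^1 + 5 = (-2592) + (864) + (324) + (54) + (5) = -1345; answer -1345
Stage 2: S1 = -1345; w = -34; a(2) = 2*(1) + 1*(-34) = -32; iterating: a(2)=-32, a(3)=-63, a(4)=-158, a(5)=-379, a(6)=-916, a(7)=-2211, a(8)=-5338; answer -5338
Stage 3: S2 = -5338; m = 27; cross terms: (-26*-27 - 24*-19)=1158, (24*-2 - 32*-27)=816, (32*23 - 27*-2)=790, (27*40 - -26*23)=1678, (-26*37 - -39*40)=598, (-39*-19 - -26*37)=1703; twice the area = |6743| = 6743; area = 6743/2; answer 6743/2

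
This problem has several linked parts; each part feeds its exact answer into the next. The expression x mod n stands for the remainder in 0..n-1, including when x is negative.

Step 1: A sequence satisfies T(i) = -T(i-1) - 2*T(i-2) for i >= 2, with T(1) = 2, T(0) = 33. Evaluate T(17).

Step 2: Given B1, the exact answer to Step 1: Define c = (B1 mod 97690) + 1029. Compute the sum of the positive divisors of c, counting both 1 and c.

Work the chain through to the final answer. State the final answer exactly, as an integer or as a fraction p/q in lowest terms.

8316

Step 1: T(2) = -1*(2) - 2*(33) = -68; iterating: T(2)=-68, T(3)=64, T(4)=72, T(5)=-200, T(6)=56, T(7)=344, T(8)=-456, T(9)=-232, T(10)=1144, T(11)=-680, T(12)=-1608, T(13)=2968, T(14)=248, T(15)=-6184, T(16)=5688, T(17)=6680; answer 6680
Step 2: B1 = 6680; c = 7709; 7709 = 13 * 593; sigma = (1 + 13) * (1 + 593) = 14 * 594 = 8316; answer 8316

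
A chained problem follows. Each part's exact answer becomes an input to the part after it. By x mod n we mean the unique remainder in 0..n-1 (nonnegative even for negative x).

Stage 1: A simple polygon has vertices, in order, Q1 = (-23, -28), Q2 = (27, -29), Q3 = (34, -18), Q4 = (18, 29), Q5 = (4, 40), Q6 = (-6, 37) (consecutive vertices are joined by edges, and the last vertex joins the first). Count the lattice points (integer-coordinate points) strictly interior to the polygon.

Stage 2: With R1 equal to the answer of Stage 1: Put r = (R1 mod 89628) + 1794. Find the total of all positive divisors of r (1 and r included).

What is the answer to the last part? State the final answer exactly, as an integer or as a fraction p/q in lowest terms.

Stage 1: cross terms: (-23*-29 - 27*-28)=1423, (27*-18 - 34*-29)=500, (34*29 - 18*-18)=1310, (18*40 - 4*29)=604, (4*37 - -6*40)=388, (-6*-28 - -23*37)=1019; twice the area = |5244| = 5244; area = 2622; boundary points = 1 + 1 + 1 + 1 + 1 + 1 = 6; strictly interior points = area - boundary/2 + 1 = 2620; answer 2620
Stage 2: R1 = 2620; r = 4414; 4414 = 2 * 2207; sigma = (1 + 2) * (1 + 2207) = 3 * 2208 = 6624; answer 6624

6624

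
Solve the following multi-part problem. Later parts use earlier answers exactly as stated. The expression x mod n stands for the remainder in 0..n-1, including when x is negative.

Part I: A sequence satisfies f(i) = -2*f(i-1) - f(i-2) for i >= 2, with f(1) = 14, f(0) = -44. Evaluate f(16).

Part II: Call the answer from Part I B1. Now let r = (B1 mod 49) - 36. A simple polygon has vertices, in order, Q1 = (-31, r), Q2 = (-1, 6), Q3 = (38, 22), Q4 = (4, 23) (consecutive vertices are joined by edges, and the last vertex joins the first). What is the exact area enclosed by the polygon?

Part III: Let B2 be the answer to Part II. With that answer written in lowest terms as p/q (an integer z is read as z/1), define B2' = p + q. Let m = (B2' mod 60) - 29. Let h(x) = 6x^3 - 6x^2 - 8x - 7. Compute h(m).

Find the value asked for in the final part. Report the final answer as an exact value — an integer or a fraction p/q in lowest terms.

-455

Part I: f(2) = -2*(14) - 1*(-44) = 16; iterating: f(2)=16, f(3)=-46, f(4)=76, f(5)=-106, f(6)=136, f(7)=-166, f(8)=196, f(9)=-226, f(10)=256, f(11)=-286, f(12)=316, f(13)=-346, f(14)=376, f(15)=-406, f(16)=436; answer 436
Part II: B1 = 436; r = 8; cross terms: (-31*6 - -1*8)=-178, (-1*22 - 38*6)=-250, (38*23 - 4*22)=786, (4*8 - -31*23)=745; twice the area = |1103| = 1103; area = 1103/2; answer 1103/2
Part III: B2 = 1103/2; threaded value p + q = 1105; m = -4; 6*(-4)^3 - 6*(-4)^2 - 8*(-4)^1 - 7 = (-384) + (-96) + (32) + (-7) = -455; answer -455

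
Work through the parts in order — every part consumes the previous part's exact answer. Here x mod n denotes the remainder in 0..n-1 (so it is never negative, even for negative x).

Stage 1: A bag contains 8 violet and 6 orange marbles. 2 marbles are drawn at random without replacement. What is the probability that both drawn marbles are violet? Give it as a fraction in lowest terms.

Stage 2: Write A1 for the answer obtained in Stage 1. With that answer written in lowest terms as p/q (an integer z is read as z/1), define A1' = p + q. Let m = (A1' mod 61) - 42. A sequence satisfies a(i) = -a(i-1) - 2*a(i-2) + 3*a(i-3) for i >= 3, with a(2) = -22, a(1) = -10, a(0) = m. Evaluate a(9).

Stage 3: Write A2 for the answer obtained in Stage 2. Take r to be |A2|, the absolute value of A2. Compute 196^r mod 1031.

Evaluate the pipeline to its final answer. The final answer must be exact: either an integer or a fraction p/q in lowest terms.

282

Stage 1: total draws C(14,2) = 91; favorable C(8,2) = 28; P = 4/13; answer 4/13
Stage 2: A1 = 4/13; threaded value p + q = 17; m = -25; a(3) = -1*(-22) - 2*(-10) + 3*(-25) = -33; iterating: a(3)=-33, a(4)=47, a(5)=-47, a(6)=-146, a(7)=381, a(8)=-230, a(9)=-970; answer -970
Stage 3: A2 = -970; r = 970; squarings mod 1031: 196^1=196, 196^2=269, 196^4=191, 196^8=396, 196^16=104, 196^32=506, 196^64=348, 196^128=477, 196^256=709, 196^512=584; 196^970 = 196^2 * 196^8 * 196^64 * 196^128 * 196^256 * 196^512 = 282 (mod 1031); answer 282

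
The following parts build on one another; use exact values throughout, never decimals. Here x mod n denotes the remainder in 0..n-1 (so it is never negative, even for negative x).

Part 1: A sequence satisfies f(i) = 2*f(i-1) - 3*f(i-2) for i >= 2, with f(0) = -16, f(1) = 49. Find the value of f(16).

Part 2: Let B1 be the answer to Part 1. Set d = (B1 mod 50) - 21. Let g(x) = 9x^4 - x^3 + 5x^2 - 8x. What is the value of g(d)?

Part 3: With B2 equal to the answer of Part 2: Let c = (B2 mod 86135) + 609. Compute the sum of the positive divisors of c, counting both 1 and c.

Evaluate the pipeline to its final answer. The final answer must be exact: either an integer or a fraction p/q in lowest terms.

Part 1: f(2) = 2*(49) - 3*(-16) = 146; iterating: f(2)=146, f(3)=145, f(4)=-148, f(5)=-731, f(6)=-1018, f(7)=157, f(8)=3368, f(9)=6265, f(10)=2426, f(11)=-13943, f(12)=-35164, f(13)=-28499, f(14)=48494, f(15)=182485, f(16)=219488; answer 219488
Part 2: B1 = 219488; d = 17; 9*(17)^4 - 1*(17)^3 + 5*(17)^2 - 8*(17)^1 = (751689) + (-4913) + (1445) + (-136) = 748085; answer 748085
Part 3: B2 = 748085; c = 59614; 59614 = 2 * 41 * 727; sigma = (1 + 2) * (1 + 41) * (1 + 727) = 3 * 42 * 728 = 91728; answer 91728

91728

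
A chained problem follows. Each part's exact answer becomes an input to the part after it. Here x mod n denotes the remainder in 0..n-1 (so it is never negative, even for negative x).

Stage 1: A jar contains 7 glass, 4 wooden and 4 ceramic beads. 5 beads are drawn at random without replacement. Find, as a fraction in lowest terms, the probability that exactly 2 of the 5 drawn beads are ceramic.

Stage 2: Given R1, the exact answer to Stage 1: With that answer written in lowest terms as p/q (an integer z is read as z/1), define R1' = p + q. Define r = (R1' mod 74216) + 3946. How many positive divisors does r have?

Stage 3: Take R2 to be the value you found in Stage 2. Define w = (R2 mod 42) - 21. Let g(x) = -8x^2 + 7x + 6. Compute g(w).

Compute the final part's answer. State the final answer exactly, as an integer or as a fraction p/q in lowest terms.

-1899

Stage 1: total draws C(15,5) = 3003; favorable C(4,2)*C(11,3) = 990; P = 30/91; answer 30/91
Stage 2: R1 = 30/91; threaded value p + q = 121; r = 4067; 4067 = 7^2 * 83; number of divisors = (2+1) * (1+1) = 6; answer 6
Stage 3: R2 = 6; w = -15; -8*(-15)^2 + 7*(-15)^1 + 6 = (-1800) + (-105) + (6) = -1899; answer -1899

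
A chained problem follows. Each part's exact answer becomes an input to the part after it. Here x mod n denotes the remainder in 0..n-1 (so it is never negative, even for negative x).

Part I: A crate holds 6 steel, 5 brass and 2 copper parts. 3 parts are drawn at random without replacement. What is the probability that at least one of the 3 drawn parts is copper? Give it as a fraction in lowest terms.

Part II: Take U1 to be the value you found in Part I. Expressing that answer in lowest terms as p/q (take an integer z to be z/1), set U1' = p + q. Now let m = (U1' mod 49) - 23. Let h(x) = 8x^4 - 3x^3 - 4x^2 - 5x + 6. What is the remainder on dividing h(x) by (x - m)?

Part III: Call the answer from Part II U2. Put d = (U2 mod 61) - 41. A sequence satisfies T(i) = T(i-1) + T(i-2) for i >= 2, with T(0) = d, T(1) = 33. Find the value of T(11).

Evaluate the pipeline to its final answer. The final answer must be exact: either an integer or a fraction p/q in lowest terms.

1727

Part I: total draws C(13,3) = 286; complement C(11,3) = 165; favorable 286 - 165 = 121; P = 11/26; answer 11/26
Part II: U1 = 11/26; threaded value p + q = 37; m = 14; remainder = value at the root: 8*(14)^4 - 3*(14)^3 - 4*(14)^2 - 5*(14)^1 + 6 = (307328) + (-8232) + (-784) + (-70) + (6) = 298248; answer 298248
Part III: U2 = 298248; d = -22; T(2) = 1*(33) + 1*(-22) = 11; iterating: T(2)=11, T(3)=44, T(4)=55, T(5)=99, T(6)=154, T(7)=253, T(8)=407, T(9)=660, T(10)=1067, T(11)=1727; answer 1727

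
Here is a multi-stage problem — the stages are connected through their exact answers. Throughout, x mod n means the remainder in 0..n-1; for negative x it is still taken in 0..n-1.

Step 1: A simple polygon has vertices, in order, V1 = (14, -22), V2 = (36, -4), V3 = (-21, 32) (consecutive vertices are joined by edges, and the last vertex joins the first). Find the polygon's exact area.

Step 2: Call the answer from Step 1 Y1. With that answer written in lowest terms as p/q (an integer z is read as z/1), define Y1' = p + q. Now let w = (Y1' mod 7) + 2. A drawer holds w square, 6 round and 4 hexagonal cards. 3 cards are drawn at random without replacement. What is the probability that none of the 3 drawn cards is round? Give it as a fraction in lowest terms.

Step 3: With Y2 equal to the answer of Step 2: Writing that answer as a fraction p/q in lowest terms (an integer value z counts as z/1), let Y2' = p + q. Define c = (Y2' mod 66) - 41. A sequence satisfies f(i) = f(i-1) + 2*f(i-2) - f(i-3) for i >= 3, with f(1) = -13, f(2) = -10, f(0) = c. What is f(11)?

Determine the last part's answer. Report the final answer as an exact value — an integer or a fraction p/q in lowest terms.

-672

Step 1: cross terms: (14*-4 - 36*-22)=736, (36*32 - -21*-4)=1068, (-21*-22 - 14*32)=14; twice the area = |1818| = 1818; area = 909; answer 909
Step 2: Y1 = 909; threaded value p + q = 910; w = 2; total draws C(12,3) = 220; favorable C(6,3) = 20; P = 1/11; answer 1/11
Step 3: Y2 = 1/11; threaded value p + q = 12; c = -29; f(3) = 1*(-10) + 2*(-13) - 1*(-29) = -7; iterating: f(3)=-7, f(4)=-14, f(5)=-18, f(6)=-39, f(7)=-61, f(8)=-121, f(9)=-204, f(10)=-385, f(11)=-672; answer -672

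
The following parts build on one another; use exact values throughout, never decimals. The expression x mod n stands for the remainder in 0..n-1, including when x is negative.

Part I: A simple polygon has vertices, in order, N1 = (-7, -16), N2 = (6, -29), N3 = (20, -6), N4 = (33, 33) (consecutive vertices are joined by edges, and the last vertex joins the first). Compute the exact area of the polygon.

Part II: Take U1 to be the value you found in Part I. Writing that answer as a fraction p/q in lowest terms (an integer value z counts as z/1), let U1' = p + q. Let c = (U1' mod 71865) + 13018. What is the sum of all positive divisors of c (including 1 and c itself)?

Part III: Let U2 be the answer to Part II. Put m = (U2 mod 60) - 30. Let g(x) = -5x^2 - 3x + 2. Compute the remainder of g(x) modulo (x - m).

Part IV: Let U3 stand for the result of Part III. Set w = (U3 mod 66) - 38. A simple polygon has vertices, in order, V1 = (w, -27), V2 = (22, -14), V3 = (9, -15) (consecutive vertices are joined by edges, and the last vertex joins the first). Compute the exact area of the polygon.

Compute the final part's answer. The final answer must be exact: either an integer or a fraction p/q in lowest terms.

Part I: cross terms: (-7*-29 - 6*-16)=299, (6*-6 - 20*-29)=544, (20*33 - 33*-6)=858, (33*-16 - -7*33)=-297; twice the area = |1404| = 1404; area = 702; answer 702
Part II: U1 = 702; threaded value p + q = 703; c = 13721; 13721 is prime, so its only divisors are 1 and 13721; sigma = 1 + 13721 = 13722; answer 13722
Part III: U2 = 13722; m = 12; remainder = value at the root: -5*(12)^2 - 3*(12)^1 + 2 = (-720) + (-36) + (2) = -754; answer -754
Part IV: U3 = -754; w = 0; cross terms: (0*-14 - 22*-27)=594, (22*-15 - 9*-14)=-204, (9*-27 - 0*-15)=-243; twice the area = |147| = 147; area = 147/2; answer 147/2

147/2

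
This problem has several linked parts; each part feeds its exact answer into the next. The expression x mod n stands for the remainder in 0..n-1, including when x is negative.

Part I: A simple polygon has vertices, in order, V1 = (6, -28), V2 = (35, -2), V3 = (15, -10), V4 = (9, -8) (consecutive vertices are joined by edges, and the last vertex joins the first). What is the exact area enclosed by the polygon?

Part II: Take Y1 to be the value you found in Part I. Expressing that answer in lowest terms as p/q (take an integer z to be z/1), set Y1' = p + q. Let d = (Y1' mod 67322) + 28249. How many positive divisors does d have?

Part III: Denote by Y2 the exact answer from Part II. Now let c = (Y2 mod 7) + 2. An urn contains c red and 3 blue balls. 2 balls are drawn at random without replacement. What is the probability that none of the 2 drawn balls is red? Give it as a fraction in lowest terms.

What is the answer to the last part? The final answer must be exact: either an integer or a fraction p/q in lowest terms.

1/5

Part I: cross terms: (6*-2 - 35*-28)=968, (35*-10 - 15*-2)=-320, (15*-8 - 9*-10)=-30, (9*-28 - 6*-8)=-204; twice the area = |414| = 414; area = 207; answer 207
Part II: Y1 = 207; threaded value p + q = 208; d = 28457; 28457 = 11 * 13 * 199; number of divisors = (1+1) * (1+1) * (1+1) = 8; answer 8
Part III: Y2 = 8; c = 3; total draws C(6,2) = 15; favorable C(3,2) = 3; P = 1/5; answer 1/5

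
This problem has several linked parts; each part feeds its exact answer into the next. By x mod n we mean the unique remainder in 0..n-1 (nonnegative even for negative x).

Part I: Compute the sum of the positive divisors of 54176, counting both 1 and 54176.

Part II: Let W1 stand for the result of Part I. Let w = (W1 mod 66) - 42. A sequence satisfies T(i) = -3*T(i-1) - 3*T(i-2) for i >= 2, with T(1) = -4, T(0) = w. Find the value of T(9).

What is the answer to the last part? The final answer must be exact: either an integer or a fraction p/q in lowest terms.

10854

Part I: 54176 = 2^5 * 1693; sigma = (1 + 2 + 4 + 8 + 16 + 32) * (1 + 1693) = 63 * 1694 = 106722; answer 106722
Part II: W1 = 106722; w = -42; T(2) = -3*(-4) - 3*(-42) = 138; iterating: T(2)=138, T(3)=-402, T(4)=792, T(5)=-1170, T(6)=1134, T(7)=108, T(8)=-3726, T(9)=10854; answer 10854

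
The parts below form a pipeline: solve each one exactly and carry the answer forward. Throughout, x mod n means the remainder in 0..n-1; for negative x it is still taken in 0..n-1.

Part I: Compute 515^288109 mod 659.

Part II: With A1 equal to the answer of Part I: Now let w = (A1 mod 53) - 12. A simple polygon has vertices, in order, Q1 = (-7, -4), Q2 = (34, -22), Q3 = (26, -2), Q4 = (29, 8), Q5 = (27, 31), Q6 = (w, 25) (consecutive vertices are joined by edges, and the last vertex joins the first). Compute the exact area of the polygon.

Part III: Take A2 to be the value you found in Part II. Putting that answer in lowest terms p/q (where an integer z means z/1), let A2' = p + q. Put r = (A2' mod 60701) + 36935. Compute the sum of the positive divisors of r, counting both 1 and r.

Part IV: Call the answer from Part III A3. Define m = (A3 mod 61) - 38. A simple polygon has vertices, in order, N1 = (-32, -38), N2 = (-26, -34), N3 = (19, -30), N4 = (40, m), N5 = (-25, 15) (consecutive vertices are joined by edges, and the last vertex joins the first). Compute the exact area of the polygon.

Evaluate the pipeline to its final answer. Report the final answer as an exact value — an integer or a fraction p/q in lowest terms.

Part I: squarings mod 659: 515^1=515, 515^2=307, 515^4=12, 515^8=144, 515^16=307, 515^32=12, 515^64=144, 515^128=307, 515^256=12, 515^512=144, 515^1024=307, 515^2048=12, 515^4096=144, 515^8192=307, 515^16384=12, 515^32768=144, 515^65536=307, 515^131072=12, 515^262144=144; 515^288109 = 515^1 * 515^4 * 515^8 * 515^32 * 515^64 * 515^256 * 515^1024 * 515^8192 * 515^16384 * 515^262144 = 604 (mod 659); answer 604
Part II: A1 = 604; w = 9; cross terms: (-7*-22 - 34*-4)=290, (34*-2 - 26*-22)=504, (26*8 - 29*-2)=266, (29*31 - 27*8)=683, (27*25 - 9*31)=396, (9*-4 - -7*25)=139; twice the area = |2278| = 2278; area = 1139; answer 1139
Part III: A2 = 1139; threaded value p + q = 1140; r = 38075; 38075 = 5^2 * 1523; sigma = (1 + 5 + 25) * (1 + 1523) = 31 * 1524 = 47244; answer 47244
Part IV: A3 = 47244; m = -8; cross terms: (-32*-34 - -26*-38)=100, (-26*-30 - 19*-34)=1426, (19*-8 - 40*-30)=1048, (40*15 - -25*-8)=400, (-25*-38 - -32*15)=1430; twice the area = |4404| = 4404; area = 2202; answer 2202

2202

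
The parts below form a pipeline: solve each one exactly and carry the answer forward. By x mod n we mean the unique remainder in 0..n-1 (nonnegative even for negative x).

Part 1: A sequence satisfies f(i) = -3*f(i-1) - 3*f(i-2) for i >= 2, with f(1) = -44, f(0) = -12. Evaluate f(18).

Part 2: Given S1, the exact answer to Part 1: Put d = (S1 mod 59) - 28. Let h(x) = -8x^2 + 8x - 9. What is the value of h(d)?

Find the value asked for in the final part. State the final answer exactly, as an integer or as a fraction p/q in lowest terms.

Part 1: f(2) = -3*(-44) - 3*(-12) = 168; iterating: f(2)=168, f(3)=-372, f(4)=612, f(5)=-720, f(6)=324, f(7)=1188, f(8)=-4536, f(9)=10044, f(10)=-16524, f(11)=19440, f(12)=-8748, f(13)=-32076, f(14)=122472, f(15)=-271188, f(16)=446148, f(17)=-524880, f(18)=236196; answer 236196
Part 2: S1 = 236196; d = -9; -8*(-9)^2 + 8*(-9)^1 - 9 = (-648) + (-72) + (-9) = -729; answer -729

-729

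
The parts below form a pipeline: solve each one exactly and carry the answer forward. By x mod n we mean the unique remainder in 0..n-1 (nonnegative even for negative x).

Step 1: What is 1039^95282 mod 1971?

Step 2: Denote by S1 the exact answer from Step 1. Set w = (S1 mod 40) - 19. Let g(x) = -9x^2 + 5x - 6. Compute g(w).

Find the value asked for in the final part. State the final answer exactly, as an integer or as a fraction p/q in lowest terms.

-1362

Step 1: squarings mod 1971: 1039^1=1039, 1039^2=1384, 1039^4=1615, 1039^8=592, 1039^16=1597, 1039^32=1906, 1039^64=283, 1039^128=1249, 1039^256=940, 1039^512=592, 1039^1024=1597, 1039^2048=1906, 1039^4096=283, 1039^8192=1249, 1039^16384=940, 1039^32768=592, 1039^65536=1597; 1039^95282 = 1039^2 * 1039^16 * 1039^32 * 1039^1024 * 1039^4096 * 1039^8192 * 1039^16384 * 1039^65536 = 727 (mod 1971); answer 727
Step 2: S1 = 727; w = -12; -9*(-12)^2 + 5*(-12)^1 - 6 = (-1296) + (-60) + (-6) = -1362; answer -1362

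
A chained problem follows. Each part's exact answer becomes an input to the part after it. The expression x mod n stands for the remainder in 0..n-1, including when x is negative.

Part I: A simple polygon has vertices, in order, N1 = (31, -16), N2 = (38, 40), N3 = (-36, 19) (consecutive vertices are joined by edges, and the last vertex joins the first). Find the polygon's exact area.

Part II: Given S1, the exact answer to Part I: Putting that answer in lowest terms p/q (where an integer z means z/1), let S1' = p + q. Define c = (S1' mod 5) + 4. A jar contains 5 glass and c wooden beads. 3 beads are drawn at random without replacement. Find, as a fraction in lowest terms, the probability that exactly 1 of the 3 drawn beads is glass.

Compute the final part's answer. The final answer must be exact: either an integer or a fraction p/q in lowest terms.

Part I: cross terms: (31*40 - 38*-16)=1848, (38*19 - -36*40)=2162, (-36*-16 - 31*19)=-13; twice the area = |3997| = 3997; area = 3997/2; answer 3997/2
Part II: S1 = 3997/2; threaded value p + q = 3999; c = 8; total draws C(13,3) = 286; favorable C(5,1)*C(8,2) = 140; P = 70/143; answer 70/143

70/143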